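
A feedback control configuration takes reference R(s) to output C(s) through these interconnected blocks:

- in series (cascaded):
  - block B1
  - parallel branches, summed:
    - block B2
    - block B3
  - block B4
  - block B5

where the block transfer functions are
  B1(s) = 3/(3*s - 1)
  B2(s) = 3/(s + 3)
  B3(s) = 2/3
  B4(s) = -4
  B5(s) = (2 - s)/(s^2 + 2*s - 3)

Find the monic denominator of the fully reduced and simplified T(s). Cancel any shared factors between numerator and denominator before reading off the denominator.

(1) reduce the parallel group B2, B3 = (2*s + 15)/(3*s + 9)
(2) cascade B1, (B2+B3), B4, B5 = (8*s^2 + 44*s - 120)/(3*s^4 + 14*s^3 + 4*s^2 - 30*s + 9)
T(s) is the step-2 result (common factors already cancelled). Leading coefficient of the denominator: 3. Divide through by 3 for the monic polynomial.

Final answer: s^4 + 14*s^3/3 + 4*s^2/3 - 10*s + 3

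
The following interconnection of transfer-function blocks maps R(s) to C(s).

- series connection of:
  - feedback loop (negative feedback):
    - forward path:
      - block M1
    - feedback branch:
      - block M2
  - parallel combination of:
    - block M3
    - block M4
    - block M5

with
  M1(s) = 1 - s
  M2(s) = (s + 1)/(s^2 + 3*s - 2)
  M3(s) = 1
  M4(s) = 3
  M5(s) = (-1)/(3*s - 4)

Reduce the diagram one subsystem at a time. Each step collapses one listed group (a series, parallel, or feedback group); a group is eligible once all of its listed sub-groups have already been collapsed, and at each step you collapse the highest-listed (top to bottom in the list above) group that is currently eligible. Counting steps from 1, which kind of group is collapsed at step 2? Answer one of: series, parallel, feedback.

Step 1. reduce the feedback loop with forward M1 and return M2
Step 2. reduce the parallel group M3, M4, M5
Step 3. combine [M1/(1+M1*M2)], (M3+M4+M5) in series
Step 2 collapses a parallel group.

Hence the answer: parallel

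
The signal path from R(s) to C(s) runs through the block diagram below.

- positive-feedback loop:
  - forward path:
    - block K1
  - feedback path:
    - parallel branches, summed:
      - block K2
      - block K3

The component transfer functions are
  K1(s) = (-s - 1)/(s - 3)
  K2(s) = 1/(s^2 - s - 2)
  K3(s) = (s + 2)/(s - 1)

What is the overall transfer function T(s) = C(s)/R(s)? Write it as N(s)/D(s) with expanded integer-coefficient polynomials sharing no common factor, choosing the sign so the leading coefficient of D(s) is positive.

The answer is (-s^3 + 2*s^2 + s - 2)/(2*s^3 - 5*s^2 + 8*s - 11).

Reasoning:
(1) add K2, K3 (parallel) -> (s^3 + s^2 - 3*s - 5)/(s^3 - 2*s^2 - s + 2)
(2) close the feedback loop around K1, (K2+K3), giving the overall T(s)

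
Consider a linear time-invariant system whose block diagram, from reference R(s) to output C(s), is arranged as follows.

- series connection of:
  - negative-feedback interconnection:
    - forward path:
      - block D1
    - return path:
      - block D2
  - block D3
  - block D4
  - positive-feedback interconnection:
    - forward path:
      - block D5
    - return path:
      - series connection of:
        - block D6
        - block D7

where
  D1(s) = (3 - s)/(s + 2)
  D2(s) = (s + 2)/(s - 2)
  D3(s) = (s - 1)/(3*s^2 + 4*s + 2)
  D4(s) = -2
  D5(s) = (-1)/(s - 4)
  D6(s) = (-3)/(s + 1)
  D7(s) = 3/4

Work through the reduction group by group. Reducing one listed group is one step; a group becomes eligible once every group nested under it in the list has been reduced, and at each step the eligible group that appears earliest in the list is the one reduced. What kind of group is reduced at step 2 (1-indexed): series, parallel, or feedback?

(1) feedback reduction of D1, D2
(2) combine D6, D7 in series
(3) feedback reduction of D5, (D6*D7)
(4) combine [D1/(1+D1*D2)], D3, D4, [D5/(1-D5*(D6*D7))] in series
The group at step 2 is a series group.

Therefore the answer is series.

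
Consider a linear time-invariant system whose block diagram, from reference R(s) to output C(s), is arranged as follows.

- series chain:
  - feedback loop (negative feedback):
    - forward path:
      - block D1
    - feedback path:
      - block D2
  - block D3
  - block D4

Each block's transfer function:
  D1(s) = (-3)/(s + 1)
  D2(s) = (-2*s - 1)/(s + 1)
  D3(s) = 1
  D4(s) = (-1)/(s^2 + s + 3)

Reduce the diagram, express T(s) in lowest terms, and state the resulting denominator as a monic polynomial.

Answer: s^4 + 9*s^3 + 15*s^2 + 28*s + 12

Working:
[1] close the feedback loop around D1, D2; result (-3*s - 3)/(s^2 + 8*s + 4)
[2] series reduction of [D1/(1+D1*D2)], D3, D4; result (3*s + 3)/(s^4 + 9*s^3 + 15*s^2 + 28*s + 12)
Step 2 gives the fully reduced T(s), with no common factor left to cancel. The denominator is already monic (leading coefficient 1).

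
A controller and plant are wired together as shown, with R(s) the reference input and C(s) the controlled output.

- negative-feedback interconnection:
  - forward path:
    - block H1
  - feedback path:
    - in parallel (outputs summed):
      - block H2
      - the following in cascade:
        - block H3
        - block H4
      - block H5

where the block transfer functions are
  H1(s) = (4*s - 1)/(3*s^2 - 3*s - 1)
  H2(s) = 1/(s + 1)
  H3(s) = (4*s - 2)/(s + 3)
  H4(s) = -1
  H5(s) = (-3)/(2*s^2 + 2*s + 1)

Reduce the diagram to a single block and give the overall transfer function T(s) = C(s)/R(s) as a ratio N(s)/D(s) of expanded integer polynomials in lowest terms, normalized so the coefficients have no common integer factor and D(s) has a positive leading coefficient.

The answer is (8*s^5 + 38*s^4 + 50*s^3 + 25*s^2 + 2*s - 3)/(6*s^6 - 8*s^5 - 19*s^4 - 11*s^3 - 49*s^2 - 32*s + 1).

Reasoning:
1. reduce the series chain H3, H4 = (2 - 4*s)/(s + 3)
2. add H2, (H3*H4), H5 (parallel) = (-8*s^4 - 10*s^3 + s^2 - 3*s - 4)/(2*s^4 + 10*s^3 + 15*s^2 + 10*s + 3)
3. feedback reduction of H1, (H2+(H3*H4)+H5): this yields T(s), and no further normalization is needed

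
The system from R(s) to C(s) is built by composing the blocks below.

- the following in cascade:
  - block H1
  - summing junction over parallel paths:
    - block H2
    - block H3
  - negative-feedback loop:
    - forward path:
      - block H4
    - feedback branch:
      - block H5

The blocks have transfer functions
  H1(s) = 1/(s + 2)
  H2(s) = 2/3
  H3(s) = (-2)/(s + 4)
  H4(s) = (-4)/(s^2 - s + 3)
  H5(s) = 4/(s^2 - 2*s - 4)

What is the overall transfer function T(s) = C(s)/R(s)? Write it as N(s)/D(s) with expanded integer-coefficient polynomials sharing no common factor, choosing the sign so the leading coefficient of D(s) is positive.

[1] combine H2, H3 in parallel = (2*s + 2)/(3*s + 12)
[2] collapse the loop (H4 forward, H5 return) = (-4*s^2 + 8*s + 16)/(s^4 - 3*s^3 + s^2 - 2*s - 28)
[3] cascade H1, (H2+H3), [H4/(1+H4*H5)], giving the overall T(s)

Hence the answer: (-8*s^3 + 8*s^2 + 48*s + 32)/(3*s^6 + 9*s^5 - 27*s^4 - 60*s^3 - 96*s^2 - 552*s - 672)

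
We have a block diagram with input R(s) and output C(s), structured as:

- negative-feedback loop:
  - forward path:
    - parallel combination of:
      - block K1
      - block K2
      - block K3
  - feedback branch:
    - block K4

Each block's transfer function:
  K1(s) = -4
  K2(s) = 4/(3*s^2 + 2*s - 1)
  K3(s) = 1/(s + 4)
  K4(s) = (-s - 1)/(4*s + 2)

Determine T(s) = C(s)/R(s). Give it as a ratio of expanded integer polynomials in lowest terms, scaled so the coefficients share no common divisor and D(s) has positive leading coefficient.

Step 1 - reduce the parallel group K1, K2, K3 gives (-12*s^3 - 53*s^2 - 22*s + 31)/(3*s^3 + 14*s^2 + 7*s - 4)
Step 2 - collapse the loop ((K1+K2+K3) forward, K4 return), which is the overall transfer function T(s) = C(s)/R(s) in lowest terms

Final answer: (-48*s^4 - 236*s^3 - 194*s^2 + 80*s + 62)/(24*s^4 + 127*s^3 + 131*s^2 - 11*s - 39)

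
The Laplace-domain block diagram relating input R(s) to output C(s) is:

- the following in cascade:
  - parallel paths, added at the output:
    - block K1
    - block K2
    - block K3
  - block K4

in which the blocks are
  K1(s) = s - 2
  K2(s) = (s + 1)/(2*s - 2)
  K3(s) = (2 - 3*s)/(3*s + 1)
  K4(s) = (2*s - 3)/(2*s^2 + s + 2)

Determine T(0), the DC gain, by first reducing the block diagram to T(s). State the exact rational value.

[1] reduce the parallel group K1, K2, K3: (6*s^3 - 19*s^2 + 20*s + 1)/(6*s^2 - 4*s - 2)
[2] series reduction of (K1+K2+K3), K4: (12*s^4 - 56*s^3 + 97*s^2 - 58*s - 3)/(12*s^4 - 2*s^3 + 4*s^2 - 10*s - 4)
That last expression is T(s); at s = 0 only the constant terms survive, so T(0) = -3/(-4) = 3/4.

Answer: 3/4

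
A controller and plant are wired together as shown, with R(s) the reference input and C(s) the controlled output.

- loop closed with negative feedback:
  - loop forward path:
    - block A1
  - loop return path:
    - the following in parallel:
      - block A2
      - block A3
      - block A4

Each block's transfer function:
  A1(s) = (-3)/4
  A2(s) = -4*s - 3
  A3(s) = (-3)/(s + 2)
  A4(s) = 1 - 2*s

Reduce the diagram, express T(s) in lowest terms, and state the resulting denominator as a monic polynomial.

Answer: s^2 + 23*s/9 + 29/18

Working:
Step 1. reduce the parallel group A2, A3, A4 gives (-6*s^2 - 14*s - 7)/(s + 2)
Step 2. feedback reduction of A1, (A2+A3+A4) gives (-3*s - 6)/(18*s^2 + 46*s + 29)
The result of step 2 is T(s) in lowest terms. Its denominator has leading coefficient 18; dividing the denominator through by 18 makes it monic.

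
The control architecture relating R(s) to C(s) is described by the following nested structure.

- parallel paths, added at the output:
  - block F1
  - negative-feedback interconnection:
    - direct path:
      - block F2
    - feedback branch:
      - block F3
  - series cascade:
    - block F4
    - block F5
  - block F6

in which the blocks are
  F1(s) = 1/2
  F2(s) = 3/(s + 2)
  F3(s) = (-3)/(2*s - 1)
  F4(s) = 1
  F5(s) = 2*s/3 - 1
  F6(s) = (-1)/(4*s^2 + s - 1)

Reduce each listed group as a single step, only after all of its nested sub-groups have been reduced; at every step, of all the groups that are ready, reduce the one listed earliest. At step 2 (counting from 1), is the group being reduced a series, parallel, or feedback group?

(1) collapse the loop (F2 forward, F3 return)
(2) combine F4, F5 in series
(3) add F1, [F2/(1+F2*F3)], (F4*F5), F6 (parallel)
Step 2: series.

Answer: series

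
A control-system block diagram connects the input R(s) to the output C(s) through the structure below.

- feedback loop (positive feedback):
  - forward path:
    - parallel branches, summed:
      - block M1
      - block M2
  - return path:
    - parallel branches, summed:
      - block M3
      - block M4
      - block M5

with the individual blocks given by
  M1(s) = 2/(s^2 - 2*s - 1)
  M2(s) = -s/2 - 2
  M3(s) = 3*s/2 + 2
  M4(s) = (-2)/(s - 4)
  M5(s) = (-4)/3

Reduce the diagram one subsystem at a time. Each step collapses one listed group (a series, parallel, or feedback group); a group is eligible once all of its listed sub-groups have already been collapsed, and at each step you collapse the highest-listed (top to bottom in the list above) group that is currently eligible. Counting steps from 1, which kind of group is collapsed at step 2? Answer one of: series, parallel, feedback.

Step 1. add M1, M2 (parallel)
Step 2. add M3, M4, M5 (parallel)
Step 3. reduce the feedback loop with forward (M1+M2) and return (M3+M4+M5)
The group at step 2 is a parallel group.

Therefore the answer is parallel.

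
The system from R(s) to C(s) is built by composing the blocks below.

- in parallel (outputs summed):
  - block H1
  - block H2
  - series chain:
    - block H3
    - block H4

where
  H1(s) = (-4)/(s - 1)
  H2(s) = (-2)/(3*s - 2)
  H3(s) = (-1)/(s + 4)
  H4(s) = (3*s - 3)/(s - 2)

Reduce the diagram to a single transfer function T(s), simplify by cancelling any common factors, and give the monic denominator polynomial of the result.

Step 1. cascade H3, H4 gives (3 - 3*s)/(s^2 + 2*s - 8)
Step 2. sum the parallel branches H1, H2, (H3*H4) gives (-23*s^3 + 6*s^2 + 111*s - 74)/(3*s^4 + s^3 - 32*s^2 + 44*s - 16)
That last expression is T(s), already simplified. Scaling its denominator by 1/3 (the reciprocal of the leading coefficient) yields the monic denominator.

Hence the answer: s^4 + s^3/3 - 32*s^2/3 + 44*s/3 - 16/3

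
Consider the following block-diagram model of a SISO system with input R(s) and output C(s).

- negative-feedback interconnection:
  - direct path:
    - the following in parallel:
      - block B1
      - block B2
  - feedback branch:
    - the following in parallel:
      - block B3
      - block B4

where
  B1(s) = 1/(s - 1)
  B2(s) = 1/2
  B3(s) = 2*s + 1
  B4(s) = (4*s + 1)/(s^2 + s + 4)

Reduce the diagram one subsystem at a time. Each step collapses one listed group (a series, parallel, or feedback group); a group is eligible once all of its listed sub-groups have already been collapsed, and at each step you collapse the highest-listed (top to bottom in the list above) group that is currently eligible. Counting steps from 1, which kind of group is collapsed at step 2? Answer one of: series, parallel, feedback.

Step 1: parallel reduction of B1, B2
Step 2: reduce the parallel group B3, B4
Step 3: apply the feedback formula to (B1+B2), (B3+B4)
The group at step 2 is a parallel group.

Answer: parallel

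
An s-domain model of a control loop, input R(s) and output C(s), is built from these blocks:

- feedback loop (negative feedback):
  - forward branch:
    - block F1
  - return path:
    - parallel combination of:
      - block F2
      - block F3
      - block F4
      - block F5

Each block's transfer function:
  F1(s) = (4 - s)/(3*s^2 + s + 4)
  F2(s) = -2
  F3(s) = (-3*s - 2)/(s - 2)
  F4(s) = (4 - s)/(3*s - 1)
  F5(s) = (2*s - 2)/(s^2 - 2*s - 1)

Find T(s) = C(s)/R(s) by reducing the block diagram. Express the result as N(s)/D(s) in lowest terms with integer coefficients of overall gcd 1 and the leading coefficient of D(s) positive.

(1) parallel reduction of F2, F3, F4, F5; result (-16*s^4 + 55*s^3 - 48*s^2 + 21*s + 6)/(3*s^4 - 13*s^3 + 13*s^2 + 3*s - 2)
(2) close the feedback loop around F1, (F2+F3+F4+F5): this yields T(s), and no further normalization is needed

Hence the answer: (-3*s^5 + 25*s^4 - 65*s^3 + 49*s^2 + 14*s - 8)/(9*s^6 - 20*s^5 - 81*s^4 + 238*s^3 - 164*s^2 + 88*s + 16)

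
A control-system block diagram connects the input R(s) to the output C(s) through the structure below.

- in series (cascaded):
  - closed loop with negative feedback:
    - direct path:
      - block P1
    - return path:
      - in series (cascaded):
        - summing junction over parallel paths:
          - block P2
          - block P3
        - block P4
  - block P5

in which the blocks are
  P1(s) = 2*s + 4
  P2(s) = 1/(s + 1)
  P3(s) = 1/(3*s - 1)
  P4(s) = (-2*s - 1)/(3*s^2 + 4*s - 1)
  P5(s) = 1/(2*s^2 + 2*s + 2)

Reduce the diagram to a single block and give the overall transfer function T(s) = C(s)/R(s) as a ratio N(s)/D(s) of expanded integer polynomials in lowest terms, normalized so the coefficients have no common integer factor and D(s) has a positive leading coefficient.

1. add P2, P3 (parallel) -> (4*s)/(3*s^2 + 2*s - 1)
2. series reduction of (P2+P3), P4 -> (-8*s^2 - 4*s)/(9*s^4 + 18*s^3 + 2*s^2 - 6*s + 1)
3. close the feedback loop around P1, ((P2+P3)*P4) -> (18*s^5 + 72*s^4 + 76*s^3 - 4*s^2 - 22*s + 4)/(9*s^4 + 2*s^3 - 38*s^2 - 22*s + 1)
4. multiply [P1/(1+P1*((P2+P3)*P4))], P5 (series); the result is T(s) itself (integer coefficients, no common factor, positive leading denominator coefficient)

Therefore the answer is (9*s^5 + 36*s^4 + 38*s^3 - 2*s^2 - 11*s + 2)/(9*s^6 + 11*s^5 - 27*s^4 - 58*s^3 - 59*s^2 - 21*s + 1).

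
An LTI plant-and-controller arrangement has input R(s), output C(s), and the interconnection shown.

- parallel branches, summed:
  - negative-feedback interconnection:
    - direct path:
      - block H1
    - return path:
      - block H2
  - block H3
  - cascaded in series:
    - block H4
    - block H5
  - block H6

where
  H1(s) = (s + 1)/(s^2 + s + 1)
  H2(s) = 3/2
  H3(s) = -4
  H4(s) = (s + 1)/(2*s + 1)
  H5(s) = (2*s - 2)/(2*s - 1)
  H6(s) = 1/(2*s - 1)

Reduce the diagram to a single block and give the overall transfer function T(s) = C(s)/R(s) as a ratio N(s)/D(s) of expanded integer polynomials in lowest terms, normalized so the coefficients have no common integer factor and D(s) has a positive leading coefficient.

[1] reduce the feedback loop with forward H1 and return H2 = (2*s + 2)/(2*s^2 + 5*s + 5)
[2] combine H4, H5 in series = (2*s^2 - 2)/(4*s^2 - 1)
[3] combine [H1/(1+H1*H2)], H3, (H4*H5), H6 in parallel: this yields T(s), and no further normalization is needed

Hence the answer: (-28*s^4 - 58*s^3 - 46*s^2 + 23*s + 13)/(8*s^4 + 20*s^3 + 18*s^2 - 5*s - 5)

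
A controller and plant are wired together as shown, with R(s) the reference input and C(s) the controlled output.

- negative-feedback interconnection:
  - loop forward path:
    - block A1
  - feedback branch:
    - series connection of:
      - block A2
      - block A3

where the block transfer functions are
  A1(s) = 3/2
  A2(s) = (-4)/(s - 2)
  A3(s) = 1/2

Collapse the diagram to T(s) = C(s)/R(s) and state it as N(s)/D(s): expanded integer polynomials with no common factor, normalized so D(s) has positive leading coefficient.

1. multiply A2, A3 (series) gives (-2)/(s - 2)
2. collapse the loop (A1 forward, (A2*A3) return): this yields T(s), and no further normalization is needed

Hence the answer: (3*s - 6)/(2*s - 10)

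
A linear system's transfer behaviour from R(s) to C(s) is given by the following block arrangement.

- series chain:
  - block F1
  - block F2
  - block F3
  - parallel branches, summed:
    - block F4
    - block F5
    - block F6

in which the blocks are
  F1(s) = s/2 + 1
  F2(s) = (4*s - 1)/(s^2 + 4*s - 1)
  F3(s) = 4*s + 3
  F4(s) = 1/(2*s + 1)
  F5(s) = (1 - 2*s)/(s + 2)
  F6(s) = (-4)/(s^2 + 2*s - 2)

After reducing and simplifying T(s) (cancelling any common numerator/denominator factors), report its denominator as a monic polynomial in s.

Answer: s^5 + 13*s^4/2 + 8*s^3 - 15*s^2/2 - 3*s + 1

Working:
[1] sum the parallel branches F4, F5, F6: (-4*s^4 - 7*s^3 + 5*s^2 - 16*s - 14)/(2*s^4 + 9*s^3 + 8*s^2 - 6*s - 4)
[2] reduce the series chain F1, F2, F3, (F4+F5+F6): (-64*s^6 - 144*s^5 + 36*s^4 - 195*s^3 - 367*s^2 - 64*s + 42)/(4*s^5 + 26*s^4 + 32*s^3 - 30*s^2 - 12*s + 4)
T(s) is the step-2 result (common factors already cancelled). Leading coefficient of the denominator: 4. Divide through by 4 for the monic polynomial.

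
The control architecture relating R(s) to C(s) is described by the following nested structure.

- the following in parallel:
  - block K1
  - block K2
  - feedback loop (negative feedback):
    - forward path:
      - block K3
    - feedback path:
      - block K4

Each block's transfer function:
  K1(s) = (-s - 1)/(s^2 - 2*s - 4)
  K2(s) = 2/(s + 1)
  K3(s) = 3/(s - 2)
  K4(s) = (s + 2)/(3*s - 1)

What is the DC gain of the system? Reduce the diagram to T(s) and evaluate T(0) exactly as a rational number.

The answer is 15/8.

Reasoning:
1. close the feedback loop around K3, K4, giving (9*s - 3)/(3*s^2 - 4*s + 8)
2. reduce the parallel group K1, K2, [K3/(1+K3*K4)], giving (12*s^4 - 34*s^3 - 46*s^2 - 30*s - 60)/(3*s^5 - 7*s^4 - 6*s^3 + 4*s^2 - 32*s - 32)
Step 2 gives the overall T(s). Then T(0) = -60/(-32) = 15/8.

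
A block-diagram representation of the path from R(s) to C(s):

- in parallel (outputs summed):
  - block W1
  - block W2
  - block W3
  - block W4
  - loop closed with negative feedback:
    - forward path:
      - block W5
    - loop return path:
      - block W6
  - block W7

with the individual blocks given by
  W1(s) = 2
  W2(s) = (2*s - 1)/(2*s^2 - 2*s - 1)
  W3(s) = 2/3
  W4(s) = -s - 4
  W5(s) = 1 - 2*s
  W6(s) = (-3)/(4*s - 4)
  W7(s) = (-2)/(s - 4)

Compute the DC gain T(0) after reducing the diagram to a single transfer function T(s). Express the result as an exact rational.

[1] apply the feedback formula to W5, W6 -> (-8*s^2 + 12*s - 4)/(10*s - 7)
[2] reduce the parallel group W1, W2, W3, W4, [W5/(1+W5*W6)], W7 -> (-108*s^5 + 574*s^4 - 576*s^3 - 365*s^2 + 465*s - 62)/(60*s^4 - 342*s^3 + 420*s^2 - 27*s - 84)
The step-2 result is T(s). Setting s = 0: T(0) = -62/(-84) = 31/42.

Answer: 31/42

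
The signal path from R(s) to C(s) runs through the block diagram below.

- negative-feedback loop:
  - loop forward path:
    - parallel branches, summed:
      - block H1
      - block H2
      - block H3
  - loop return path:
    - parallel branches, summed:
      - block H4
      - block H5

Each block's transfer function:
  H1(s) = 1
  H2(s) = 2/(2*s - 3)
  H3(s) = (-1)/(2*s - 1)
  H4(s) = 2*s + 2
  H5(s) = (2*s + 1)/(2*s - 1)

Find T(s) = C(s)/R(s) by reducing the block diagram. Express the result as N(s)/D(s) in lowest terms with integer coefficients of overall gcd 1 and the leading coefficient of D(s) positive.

(1) parallel reduction of H1, H2, H3; result (4*s^2 - 6*s + 4)/(4*s^2 - 8*s + 3)
(2) sum the parallel branches H4, H5; result (4*s^2 + 4*s - 1)/(2*s - 1)
(3) close the feedback loop around (H1+H2+H3), (H4+H5) - this is the overall T(s), already in the required normalized form

Hence the answer: (8*s^3 - 16*s^2 + 14*s - 4)/(16*s^4 - 32*s^2 + 36*s - 7)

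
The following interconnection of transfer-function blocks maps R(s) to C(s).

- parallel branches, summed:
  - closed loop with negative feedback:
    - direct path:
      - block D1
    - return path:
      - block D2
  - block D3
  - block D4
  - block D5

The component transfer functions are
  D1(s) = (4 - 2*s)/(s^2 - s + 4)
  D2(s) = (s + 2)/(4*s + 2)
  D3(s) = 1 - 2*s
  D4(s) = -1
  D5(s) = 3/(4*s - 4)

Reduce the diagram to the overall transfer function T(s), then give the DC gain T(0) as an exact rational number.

First reduce the diagram to T(s).

(1) collapse the loop (D1 forward, D2 return) = (-4*s^2 + 6*s + 4)/(2*s^3 - 2*s^2 + 7*s + 8)
(2) sum the parallel branches [D1/(1+D1*D2)], D3, D4, D5 = (-16*s^5 + 32*s^4 - 82*s^3 + 26*s^2 + 77*s + 8)/(8*s^4 - 16*s^3 + 36*s^2 + 4*s - 32)
The step-2 result is T(s). Setting s = 0: T(0) = 8/(-32) = -1/4.

Answer: -1/4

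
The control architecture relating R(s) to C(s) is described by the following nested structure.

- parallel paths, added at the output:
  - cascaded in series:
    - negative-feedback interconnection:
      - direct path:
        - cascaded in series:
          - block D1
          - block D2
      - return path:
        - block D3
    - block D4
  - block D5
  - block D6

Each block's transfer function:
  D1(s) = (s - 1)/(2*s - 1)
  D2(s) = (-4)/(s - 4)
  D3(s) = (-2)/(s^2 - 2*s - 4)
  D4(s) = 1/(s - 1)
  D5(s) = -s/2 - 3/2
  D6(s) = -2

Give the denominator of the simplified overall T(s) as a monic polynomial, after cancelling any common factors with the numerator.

Answer: s^4 - 13*s^3/2 + 7*s^2 + 18*s - 12

Working:
1. series reduction of D1, D2: (4 - 4*s)/(2*s^2 - 9*s + 4)
2. close the feedback loop around (D1*D2), D3: (-4*s^3 + 12*s^2 + 8*s - 16)/(2*s^4 - 13*s^3 + 14*s^2 + 36*s - 24)
3. multiply [(D1*D2)/(1+(D1*D2)*D3)], D4 (series): (-4*s^2 + 8*s + 16)/(2*s^4 - 13*s^3 + 14*s^2 + 36*s - 24)
4. add ([(D1*D2)/(1+(D1*D2)*D3)]*D4), D5, D6 (parallel): (-2*s^5 - s^4 + 77*s^3 - 142*s^2 - 212*s + 200)/(4*s^4 - 26*s^3 + 28*s^2 + 72*s - 48)
T(s) is the step-4 result (common factors already cancelled). Leading coefficient of the denominator: 4. Divide through by 4 for the monic polynomial.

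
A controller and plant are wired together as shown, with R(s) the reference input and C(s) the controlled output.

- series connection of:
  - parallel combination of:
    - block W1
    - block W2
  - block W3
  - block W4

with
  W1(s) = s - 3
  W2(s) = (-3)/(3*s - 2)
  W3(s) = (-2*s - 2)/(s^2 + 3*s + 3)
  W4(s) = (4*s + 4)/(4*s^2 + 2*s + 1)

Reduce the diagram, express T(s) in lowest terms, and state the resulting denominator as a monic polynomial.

Step 1. parallel reduction of W1, W2 = (3*s^2 - 11*s + 3)/(3*s - 2)
Step 2. series reduction of (W1+W2), W3, W4 = (-24*s^4 + 40*s^3 + 128*s^2 + 40*s - 24)/(12*s^5 + 34*s^4 + 29*s^3 - 11*s^2 - 9*s - 6)
That last expression is T(s), already simplified. Scaling its denominator by 1/12 (the reciprocal of the leading coefficient) yields the monic denominator.

Final answer: s^5 + 17*s^4/6 + 29*s^3/12 - 11*s^2/12 - 3*s/4 - 1/2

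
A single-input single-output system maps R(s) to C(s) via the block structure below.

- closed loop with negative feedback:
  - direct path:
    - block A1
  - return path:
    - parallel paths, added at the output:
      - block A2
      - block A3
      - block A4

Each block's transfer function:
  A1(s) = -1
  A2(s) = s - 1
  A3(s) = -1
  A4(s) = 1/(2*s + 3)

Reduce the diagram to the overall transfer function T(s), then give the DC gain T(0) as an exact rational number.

Step 1. add A2, A3, A4 (parallel), giving (2*s^2 - s - 5)/(2*s + 3)
Step 2. apply the feedback formula to A1, (A2+A3+A4), giving (2*s + 3)/(2*s^2 - 3*s - 8)
That last expression is T(s); at s = 0 only the constant terms survive, so T(0) = 3/(-8) = -3/8.

Hence the answer: -3/8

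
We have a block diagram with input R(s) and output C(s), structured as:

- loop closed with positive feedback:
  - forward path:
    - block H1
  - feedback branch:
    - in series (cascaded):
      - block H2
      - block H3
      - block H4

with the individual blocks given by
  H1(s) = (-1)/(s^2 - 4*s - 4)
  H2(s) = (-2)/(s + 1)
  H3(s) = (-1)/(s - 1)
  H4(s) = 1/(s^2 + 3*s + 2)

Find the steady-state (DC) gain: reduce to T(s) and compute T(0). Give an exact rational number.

Answer: 1/5

Working:
Step 1 - series reduction of H2, H3, H4: 2/(s^4 + 3*s^3 + s^2 - 3*s - 2)
Step 2 - apply the feedback formula to H1, (H2*H3*H4): (-s^4 - 3*s^3 - s^2 + 3*s + 2)/(s^6 - s^5 - 15*s^4 - 19*s^3 + 6*s^2 + 20*s + 10)
That last expression is T(s); at s = 0 only the constant terms survive, so T(0) = 2/10 = 1/5.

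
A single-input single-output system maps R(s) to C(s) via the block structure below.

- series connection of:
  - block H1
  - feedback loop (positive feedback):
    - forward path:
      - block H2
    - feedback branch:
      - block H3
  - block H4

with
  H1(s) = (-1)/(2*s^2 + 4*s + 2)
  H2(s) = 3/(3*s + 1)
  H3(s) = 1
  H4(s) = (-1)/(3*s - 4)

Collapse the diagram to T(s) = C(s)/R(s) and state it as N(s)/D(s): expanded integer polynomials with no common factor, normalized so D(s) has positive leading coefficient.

First reduce the diagram to T(s).

Step 1 - close the feedback loop around H2, H3 -> 3/(3*s - 2)
Step 2 - series reduction of H1, [H2/(1-H2*H3)], H4 - this is the overall T(s), already in the required normalized form

Answer: 3/(18*s^4 - 38*s^2 - 4*s + 16)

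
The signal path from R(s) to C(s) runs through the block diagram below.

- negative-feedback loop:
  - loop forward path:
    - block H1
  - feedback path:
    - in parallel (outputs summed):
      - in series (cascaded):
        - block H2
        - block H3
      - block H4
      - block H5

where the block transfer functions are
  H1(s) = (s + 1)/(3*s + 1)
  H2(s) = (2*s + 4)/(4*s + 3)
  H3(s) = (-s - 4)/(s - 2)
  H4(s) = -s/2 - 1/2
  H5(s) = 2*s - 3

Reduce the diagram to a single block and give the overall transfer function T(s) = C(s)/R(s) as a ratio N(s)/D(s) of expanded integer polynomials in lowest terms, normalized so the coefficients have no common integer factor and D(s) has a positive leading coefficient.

Step 1 - series reduction of H2, H3, giving (-2*s^2 - 12*s - 16)/(4*s^2 - 5*s - 6)
Step 2 - add (H2*H3), H4, H5 (parallel), giving (12*s^3 - 47*s^2 - 7*s + 10)/(8*s^2 - 10*s - 12)
Step 3 - close the feedback loop around H1, ((H2*H3)+H4+H5), which is the overall transfer function T(s) = C(s)/R(s) in lowest terms

Final answer: (8*s^3 - 2*s^2 - 22*s - 12)/(12*s^4 - 11*s^3 - 76*s^2 - 43*s - 2)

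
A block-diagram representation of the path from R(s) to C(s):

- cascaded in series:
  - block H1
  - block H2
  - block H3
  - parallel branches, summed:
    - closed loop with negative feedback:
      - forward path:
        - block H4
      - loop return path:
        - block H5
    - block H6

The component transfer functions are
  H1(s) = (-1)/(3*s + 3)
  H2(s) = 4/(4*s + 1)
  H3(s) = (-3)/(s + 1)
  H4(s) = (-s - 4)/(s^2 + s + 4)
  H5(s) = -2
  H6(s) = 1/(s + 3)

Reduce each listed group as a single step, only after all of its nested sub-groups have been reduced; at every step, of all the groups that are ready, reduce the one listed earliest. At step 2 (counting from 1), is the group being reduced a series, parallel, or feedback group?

Reducing step by step:

(1) apply the feedback formula to H4, H5
(2) combine [H4/(1+H4*H5)], H6 in parallel
(3) series reduction of H1, H2, H3, ([H4/(1+H4*H5)]+H6)
The group at step 2 is a parallel group.

Answer: parallel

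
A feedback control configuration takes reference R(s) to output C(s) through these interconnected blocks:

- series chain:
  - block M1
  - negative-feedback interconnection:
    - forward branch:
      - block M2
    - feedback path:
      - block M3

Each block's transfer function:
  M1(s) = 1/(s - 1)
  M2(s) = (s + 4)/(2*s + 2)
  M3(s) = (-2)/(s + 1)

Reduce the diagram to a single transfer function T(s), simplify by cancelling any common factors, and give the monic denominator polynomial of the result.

1. collapse the loop (M2 forward, M3 return): (s^2 + 5*s + 4)/(2*s^2 + 2*s - 6)
2. cascade M1, [M2/(1+M2*M3)]: (s^2 + 5*s + 4)/(2*s^3 - 8*s + 6)
T(s) is the step-2 result (common factors already cancelled). Leading coefficient of the denominator: 2. Divide through by 2 for the monic polynomial.

Answer: s^3 - 4*s + 3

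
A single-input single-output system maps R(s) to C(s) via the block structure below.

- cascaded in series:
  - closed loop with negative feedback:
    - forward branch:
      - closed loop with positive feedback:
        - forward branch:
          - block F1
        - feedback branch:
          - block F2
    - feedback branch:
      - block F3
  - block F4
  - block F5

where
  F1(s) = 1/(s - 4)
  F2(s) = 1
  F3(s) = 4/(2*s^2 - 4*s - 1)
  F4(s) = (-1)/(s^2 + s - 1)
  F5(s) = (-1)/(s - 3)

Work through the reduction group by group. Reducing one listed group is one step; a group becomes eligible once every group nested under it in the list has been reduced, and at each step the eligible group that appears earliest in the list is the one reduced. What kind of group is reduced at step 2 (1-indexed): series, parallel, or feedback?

Step 1. collapse the loop (F1 forward, F2 return)
Step 2. close the feedback loop around [F1/(1-F1*F2)], F3
Step 3. series reduction of [[F1/(1-F1*F2)]/(1+[F1/(1-F1*F2)]*F3)], F4, F5
Step 2: feedback.

Final answer: feedback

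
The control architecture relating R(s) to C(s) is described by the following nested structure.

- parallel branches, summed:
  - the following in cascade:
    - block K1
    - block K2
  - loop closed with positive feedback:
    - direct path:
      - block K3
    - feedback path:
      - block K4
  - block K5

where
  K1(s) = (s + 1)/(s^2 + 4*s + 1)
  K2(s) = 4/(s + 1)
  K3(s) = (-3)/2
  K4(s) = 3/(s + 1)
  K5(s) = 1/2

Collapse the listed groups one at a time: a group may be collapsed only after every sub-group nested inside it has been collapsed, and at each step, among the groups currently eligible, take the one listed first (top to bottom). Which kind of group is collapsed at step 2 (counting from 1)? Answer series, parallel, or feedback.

Step 1: reduce the series chain K1, K2
Step 2: reduce the feedback loop with forward K3 and return K4
Step 3: reduce the parallel group (K1*K2), [K3/(1-K3*K4)], K5
Step 2: feedback.

Final answer: feedback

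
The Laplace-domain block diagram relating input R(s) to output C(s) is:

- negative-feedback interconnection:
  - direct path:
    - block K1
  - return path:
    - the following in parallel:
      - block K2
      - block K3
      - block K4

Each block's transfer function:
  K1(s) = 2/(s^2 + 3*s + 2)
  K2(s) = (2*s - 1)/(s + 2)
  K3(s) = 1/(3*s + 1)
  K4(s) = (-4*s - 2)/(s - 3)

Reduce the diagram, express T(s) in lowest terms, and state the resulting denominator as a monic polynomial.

1. combine K2, K3, K4 in parallel gives (-6*s^3 - 52*s^2 - 21*s - 7)/(3*s^3 - 2*s^2 - 19*s - 6)
2. reduce the feedback loop with forward K1 and return (K2+K3+K4) gives (6*s^3 - 4*s^2 - 38*s - 12)/(3*s^5 + 7*s^4 - 31*s^3 - 171*s^2 - 98*s - 26)
T(s) is the step-2 result (common factors already cancelled). Leading coefficient of the denominator: 3. Divide through by 3 for the monic polynomial.

Hence the answer: s^5 + 7*s^4/3 - 31*s^3/3 - 57*s^2 - 98*s/3 - 26/3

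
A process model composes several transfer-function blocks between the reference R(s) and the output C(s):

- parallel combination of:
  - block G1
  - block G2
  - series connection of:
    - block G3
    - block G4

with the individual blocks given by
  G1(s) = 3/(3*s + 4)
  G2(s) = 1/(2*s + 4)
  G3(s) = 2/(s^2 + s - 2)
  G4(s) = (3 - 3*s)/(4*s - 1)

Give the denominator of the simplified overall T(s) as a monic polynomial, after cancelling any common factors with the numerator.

The answer is s^3 + 37*s^2/12 + 11*s/6 - 2/3.

Reasoning:
Step 1. combine G3, G4 in series: (-6)/(4*s^2 + 7*s - 2)
Step 2. parallel reduction of G1, G2, (G3*G4): (36*s^2 + 19*s - 64)/(24*s^3 + 74*s^2 + 44*s - 16)
No further cancellation is possible in the step-2 result, so that is T(s). Its denominator becomes monic after dividing by the leading coefficient 24.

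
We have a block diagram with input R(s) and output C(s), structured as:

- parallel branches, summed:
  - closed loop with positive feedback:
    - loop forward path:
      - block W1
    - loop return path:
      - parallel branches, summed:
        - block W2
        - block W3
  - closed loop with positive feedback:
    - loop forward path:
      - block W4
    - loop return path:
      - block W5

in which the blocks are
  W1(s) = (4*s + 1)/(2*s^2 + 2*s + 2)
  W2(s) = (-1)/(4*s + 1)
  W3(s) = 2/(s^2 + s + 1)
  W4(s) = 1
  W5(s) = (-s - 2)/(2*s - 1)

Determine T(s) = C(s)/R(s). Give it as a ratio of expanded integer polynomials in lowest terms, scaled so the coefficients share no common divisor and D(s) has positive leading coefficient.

1. combine W2, W3 in parallel, giving (-s^2 + 7*s + 1)/(4*s^3 + 5*s^2 + 5*s + 1)
2. collapse the loop (W1 forward, (W2+W3) return), giving (4*s^3 + 5*s^2 + 5*s + 1)/(2*s^4 + 4*s^3 + 7*s^2 - 3*s + 1)
3. reduce the feedback loop with forward W4 and return W5, giving (2*s - 1)/(3*s + 1)
4. parallel reduction of [W1/(1-W1*(W2+W3))], [W4/(1-W4*W5)]; the result is T(s) itself (integer coefficients, no common factor, positive leading denominator coefficient)

Therefore the answer is (4*s^5 + 18*s^4 + 29*s^3 + 7*s^2 + 13*s)/(6*s^5 + 14*s^4 + 25*s^3 - 2*s^2 + 1).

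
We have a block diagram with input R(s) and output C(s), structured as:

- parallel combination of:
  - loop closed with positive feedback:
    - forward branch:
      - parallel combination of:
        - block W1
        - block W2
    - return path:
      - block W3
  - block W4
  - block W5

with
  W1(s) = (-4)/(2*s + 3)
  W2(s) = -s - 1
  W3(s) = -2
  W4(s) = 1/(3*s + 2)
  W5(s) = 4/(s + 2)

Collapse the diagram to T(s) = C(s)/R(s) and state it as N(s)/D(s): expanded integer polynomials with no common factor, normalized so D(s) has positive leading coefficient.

First reduce the diagram to T(s).

Step 1: parallel reduction of W1, W2 -> (-2*s^2 - 5*s - 7)/(2*s + 3)
Step 2: close the feedback loop around (W1+W2), W3 -> (2*s^2 + 5*s + 7)/(4*s^2 + 8*s + 11)
Step 3: combine [(W1+W2)/(1-(W1+W2)*W3)], W4, W5 in parallel, which is the overall transfer function T(s) = C(s)/R(s) in lowest terms

Answer: (6*s^4 + 83*s^3 + 213*s^2 + 299*s + 138)/(12*s^4 + 56*s^3 + 113*s^2 + 120*s + 44)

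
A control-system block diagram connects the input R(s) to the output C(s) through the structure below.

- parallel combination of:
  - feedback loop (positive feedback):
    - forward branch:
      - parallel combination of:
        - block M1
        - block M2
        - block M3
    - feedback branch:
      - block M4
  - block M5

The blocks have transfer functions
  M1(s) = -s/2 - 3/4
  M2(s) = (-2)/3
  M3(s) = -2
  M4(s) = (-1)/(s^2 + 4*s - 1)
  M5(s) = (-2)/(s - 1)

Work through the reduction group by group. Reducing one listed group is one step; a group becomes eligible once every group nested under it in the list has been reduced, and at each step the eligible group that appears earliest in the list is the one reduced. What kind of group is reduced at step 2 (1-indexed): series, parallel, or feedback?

Step 1 - parallel reduction of M1, M2, M3
Step 2 - close the feedback loop around (M1+M2+M3), M4
Step 3 - combine [(M1+M2+M3)/(1-(M1+M2+M3)*M4)], M5 in parallel
Step 2: feedback.

Hence the answer: feedback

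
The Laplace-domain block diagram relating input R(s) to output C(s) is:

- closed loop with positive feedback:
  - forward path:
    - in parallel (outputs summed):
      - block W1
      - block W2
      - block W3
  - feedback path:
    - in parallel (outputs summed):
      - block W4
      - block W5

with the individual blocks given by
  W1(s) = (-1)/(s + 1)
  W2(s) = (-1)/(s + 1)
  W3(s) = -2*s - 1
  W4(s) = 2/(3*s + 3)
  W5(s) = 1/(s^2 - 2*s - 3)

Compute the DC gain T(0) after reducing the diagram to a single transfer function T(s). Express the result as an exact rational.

Answer: -3/2

Working:
Step 1 - sum the parallel branches W1, W2, W3 = (-2*s^2 - 3*s - 3)/(s + 1)
Step 2 - sum the parallel branches W4, W5 = (2*s - 3)/(3*s^2 - 6*s - 9)
Step 3 - apply the feedback formula to (W1+W2+W3), (W4+W5) = (-6*s^4 + 3*s^3 + 27*s^2 + 45*s + 27)/(7*s^3 - 3*s^2 - 18*s - 18)
That last expression is T(s); at s = 0 only the constant terms survive, so T(0) = 27/(-18) = -3/2.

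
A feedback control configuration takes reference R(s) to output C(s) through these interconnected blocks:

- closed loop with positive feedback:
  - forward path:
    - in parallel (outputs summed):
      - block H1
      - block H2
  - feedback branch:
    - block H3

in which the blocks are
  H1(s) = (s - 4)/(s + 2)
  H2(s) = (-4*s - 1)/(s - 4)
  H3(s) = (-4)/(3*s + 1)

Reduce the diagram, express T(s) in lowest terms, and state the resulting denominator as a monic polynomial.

[1] sum the parallel branches H1, H2 = (-3*s^2 - 17*s + 14)/(s^2 - 2*s - 8)
[2] close the feedback loop around (H1+H2), H3 = (-9*s^3 - 54*s^2 + 25*s + 14)/(3*s^3 - 17*s^2 - 94*s + 48)
No further cancellation is possible in the step-2 result, so that is T(s). Its denominator becomes monic after dividing by the leading coefficient 3.

Therefore the answer is s^3 - 17*s^2/3 - 94*s/3 + 16.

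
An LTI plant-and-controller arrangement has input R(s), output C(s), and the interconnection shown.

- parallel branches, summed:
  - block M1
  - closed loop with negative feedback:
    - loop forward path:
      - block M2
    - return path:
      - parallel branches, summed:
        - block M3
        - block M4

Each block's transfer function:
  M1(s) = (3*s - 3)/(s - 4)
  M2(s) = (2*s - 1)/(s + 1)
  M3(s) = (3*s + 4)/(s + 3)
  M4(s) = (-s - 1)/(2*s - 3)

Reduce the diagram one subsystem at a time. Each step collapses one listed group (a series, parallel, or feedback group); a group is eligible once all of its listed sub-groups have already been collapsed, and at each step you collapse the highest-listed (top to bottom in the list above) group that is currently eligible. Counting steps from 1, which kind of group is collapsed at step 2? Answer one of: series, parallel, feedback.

(1) combine M3, M4 in parallel
(2) close the feedback loop around M2, (M3+M4)
(3) sum the parallel branches M1, [M2/(1+M2*(M3+M4))]
Step 2 collapses a feedback group.

Therefore the answer is feedback.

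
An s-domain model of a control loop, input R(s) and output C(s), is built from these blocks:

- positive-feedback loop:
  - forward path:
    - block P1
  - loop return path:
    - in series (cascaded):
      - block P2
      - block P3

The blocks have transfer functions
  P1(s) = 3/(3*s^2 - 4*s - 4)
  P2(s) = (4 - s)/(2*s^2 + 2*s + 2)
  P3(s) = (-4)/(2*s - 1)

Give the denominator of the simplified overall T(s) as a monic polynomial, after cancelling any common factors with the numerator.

The answer is s^5 - 5*s^4/6 - 3*s^3/2 - 11*s^2/6 - s + 14/3.

Reasoning:
(1) cascade P2, P3 = (2*s - 8)/(2*s^3 + s^2 + s - 1)
(2) collapse the loop (P1 forward, (P2*P3) return) = (6*s^3 + 3*s^2 + 3*s - 3)/(6*s^5 - 5*s^4 - 9*s^3 - 11*s^2 - 6*s + 28)
T(s) is the step-2 result (common factors already cancelled). Leading coefficient of the denominator: 6. Divide through by 6 for the monic polynomial.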